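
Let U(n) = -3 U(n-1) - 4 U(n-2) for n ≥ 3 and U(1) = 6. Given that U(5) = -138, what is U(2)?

Let U(2) = x.
U(3) = -24 - 3x
U(4) = 72 + 5x
U(5) = -120 - 3x
So -120 - 3x = -138, giving x = 6.

6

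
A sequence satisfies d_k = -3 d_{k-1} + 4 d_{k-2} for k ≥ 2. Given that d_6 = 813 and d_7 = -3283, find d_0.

-6

Rearranging, d_{k-2} = (d_k + 3 d_{k-1}) / 4.
d_5 = (-3283 + 3·813) / 4 = -844/4 = -211
d_4 = (813 + 3·(-211)) / 4 = 180/4 = 45
d_3 = (-211 + 3·45) / 4 = -76/4 = -19
d_2 = (45 + 3·(-19)) / 4 = -12/4 = -3
d_1 = (-19 + 3·(-3)) / 4 = -28/4 = -7
d_0 = (-3 + 3·(-7)) / 4 = -24/4 = -6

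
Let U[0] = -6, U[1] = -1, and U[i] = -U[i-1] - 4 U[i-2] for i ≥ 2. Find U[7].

U[2] = -(-1) - 4*(-6) = 25
U[3] = -25 - 4*(-1) = -21
U[4] = -(-21) - 4*25 = -79
U[5] = -(-79) - 4*(-21) = 163
U[6] = -163 - 4*(-79) = 153
U[7] = -153 - 4*163 = -805

-805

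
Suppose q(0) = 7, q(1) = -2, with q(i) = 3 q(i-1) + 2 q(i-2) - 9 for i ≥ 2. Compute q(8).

q(2) = 3*(-2) + 2*7 - 9 = -1
q(3) = 3*(-1) + 2*(-2) - 9 = -16
q(4) = 3*(-16) + 2*(-1) - 9 = -59
q(5) = 3*(-59) + 2*(-16) - 9 = -218
q(6) = 3*(-218) + 2*(-59) - 9 = -781
q(7) = 3*(-781) + 2*(-218) - 9 = -2788
q(8) = 3*(-2788) + 2*(-781) - 9 = -9935

-9935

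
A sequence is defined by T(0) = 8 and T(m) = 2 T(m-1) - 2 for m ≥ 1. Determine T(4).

T(1) = 2(8) - 2 = 14
T(2) = 2(14) - 2 = 26
T(3) = 2(26) - 2 = 50
T(4) = 2(50) - 2 = 98

98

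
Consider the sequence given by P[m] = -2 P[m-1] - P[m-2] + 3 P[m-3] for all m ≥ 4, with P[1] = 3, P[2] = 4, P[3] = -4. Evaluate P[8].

P[4] = -2*(-4) - 4 + 3*3 = 13
P[5] = -2*13 - (-4) + 3*4 = -10
P[6] = -2*(-10) - 13 + 3*(-4) = -5
P[7] = -2*(-5) - (-10) + 3*13 = 59
P[8] = -2*59 - (-5) + 3*(-10) = -143

-143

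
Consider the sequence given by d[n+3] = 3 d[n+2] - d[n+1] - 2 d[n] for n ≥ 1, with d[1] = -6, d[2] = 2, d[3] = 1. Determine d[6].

d[4] = 3(1) - 2 - 2(-6) = 13
d[5] = 3(13) - 1 - 2(2) = 34
d[6] = 3(34) - 13 - 2(1) = 87

87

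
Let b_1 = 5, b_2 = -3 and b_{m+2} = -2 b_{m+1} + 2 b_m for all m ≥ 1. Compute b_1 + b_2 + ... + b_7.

b_3 = -2·(-3) + 2·5 = 16
b_4 = -2·16 + 2·(-3) = -38
b_5 = -2·(-38) + 2·16 = 108
b_6 = -2·108 + 2·(-38) = -292
b_7 = -2·(-292) + 2·108 = 800
Sum = 5 + (-3) + 16 + (-38) + 108 + (-292) + 800 = 596

596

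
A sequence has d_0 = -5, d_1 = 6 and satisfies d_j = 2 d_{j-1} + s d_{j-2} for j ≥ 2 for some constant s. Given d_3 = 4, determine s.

5

d_2 = 12 - 5s
d_3 = 24 - 4s
So 24 - 4s = 4, giving s = 5.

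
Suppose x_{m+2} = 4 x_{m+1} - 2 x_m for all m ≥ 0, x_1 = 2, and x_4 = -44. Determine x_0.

Let x_0 = w.
x_2 = 8 - 2w
x_3 = 28 - 8w
x_4 = 96 - 28w
So 96 - 28w = -44, giving w = 5.

5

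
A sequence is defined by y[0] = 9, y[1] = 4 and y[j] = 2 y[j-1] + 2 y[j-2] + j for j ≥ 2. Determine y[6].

1448

y[2] = 2*4 + 2*9 + 2 = 28
y[3] = 2*28 + 2*4 + 3 = 67
y[4] = 2*67 + 2*28 + 4 = 194
y[5] = 2*194 + 2*67 + 5 = 527
y[6] = 2*527 + 2*194 + 6 = 1448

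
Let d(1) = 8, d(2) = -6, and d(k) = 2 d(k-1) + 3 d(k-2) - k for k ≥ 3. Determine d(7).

d(3) = 2(-6) + 3(8) - 3 = 9
d(4) = 2(9) + 3(-6) - 4 = -4
d(5) = 2(-4) + 3(9) - 5 = 14
d(6) = 2(14) + 3(-4) - 6 = 10
d(7) = 2(10) + 3(14) - 7 = 55

55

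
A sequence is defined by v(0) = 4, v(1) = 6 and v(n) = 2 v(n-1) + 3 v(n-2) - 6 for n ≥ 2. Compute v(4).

v(2) = 2*6 + 3*4 - 6 = 18
v(3) = 2*18 + 3*6 - 6 = 48
v(4) = 2*48 + 3*18 - 6 = 144

144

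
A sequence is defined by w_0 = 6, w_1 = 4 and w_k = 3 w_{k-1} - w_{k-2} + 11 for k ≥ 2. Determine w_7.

w_2 = 3*4 - 6 + 11 = 17
w_3 = 3*17 - 4 + 11 = 58
w_4 = 3*58 - 17 + 11 = 168
w_5 = 3*168 - 58 + 11 = 457
w_6 = 3*457 - 168 + 11 = 1214
w_7 = 3*1214 - 457 + 11 = 3196

3196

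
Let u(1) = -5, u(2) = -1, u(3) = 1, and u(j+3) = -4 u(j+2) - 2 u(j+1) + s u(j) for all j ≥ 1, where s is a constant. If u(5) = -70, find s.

-4

u(4) = -2 - 5s
u(5) = 6 + 19s
So 6 + 19s = -70, giving s = -4.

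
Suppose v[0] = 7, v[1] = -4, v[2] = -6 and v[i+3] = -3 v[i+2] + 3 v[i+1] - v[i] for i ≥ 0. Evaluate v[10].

v[3] = -3*(-6) + 3*(-4) - 7 = -1
v[4] = -3*(-1) + 3*(-6) - (-4) = -11
v[5] = -3*(-11) + 3*(-1) - (-6) = 36
v[6] = -3*36 + 3*(-11) - (-1) = -140
v[7] = -3*(-140) + 3*36 - (-11) = 539
v[8] = -3*539 + 3*(-140) - 36 = -2073
v[9] = -3*(-2073) + 3*539 - (-140) = 7976
v[10] = -3*7976 + 3*(-2073) - 539 = -30686

-30686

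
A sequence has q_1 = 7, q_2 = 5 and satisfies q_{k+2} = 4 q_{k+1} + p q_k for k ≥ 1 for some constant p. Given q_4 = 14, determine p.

-2

q_3 = 20 + 7p
q_4 = 80 + 33p
So 80 + 33p = 14, giving p = -2.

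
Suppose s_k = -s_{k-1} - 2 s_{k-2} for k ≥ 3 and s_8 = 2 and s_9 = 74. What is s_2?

6

Rearranging, s_{k-2} = (s_k + s_{k-1}) / -2.
s_7 = (74 + 2) / -2 = 76/-2 = -38
s_6 = (2 + (-38)) / -2 = -36/-2 = 18
s_5 = (-38 + 18) / -2 = -20/-2 = 10
s_4 = (18 + 10) / -2 = 28/-2 = -14
s_3 = (10 + (-14)) / -2 = -4/-2 = 2
s_2 = (-14 + 2) / -2 = -12/-2 = 6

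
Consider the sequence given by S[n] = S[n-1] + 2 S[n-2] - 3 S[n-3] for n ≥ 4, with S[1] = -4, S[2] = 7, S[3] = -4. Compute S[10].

S[4] = (-4) + 2*7 - 3*(-4) = 22
S[5] = 22 + 2*(-4) - 3*7 = -7
S[6] = (-7) + 2*22 - 3*(-4) = 49
S[7] = 49 + 2*(-7) - 3*22 = -31
S[8] = (-31) + 2*49 - 3*(-7) = 88
S[9] = 88 + 2*(-31) - 3*49 = -121
S[10] = (-121) + 2*88 - 3*(-31) = 148

148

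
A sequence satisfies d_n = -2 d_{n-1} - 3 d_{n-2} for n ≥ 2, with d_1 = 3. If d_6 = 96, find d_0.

Let d_0 = z.
d_2 = -6 - 3z
d_3 = 3 + 6z
d_4 = 12 - 3z
d_5 = -33 - 12z
d_6 = 30 + 33z
So 30 + 33z = 96, giving z = 2.

2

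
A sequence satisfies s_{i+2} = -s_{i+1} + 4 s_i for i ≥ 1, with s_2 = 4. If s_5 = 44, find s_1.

Let s_1 = w.
s_3 = -4 + 4w
s_4 = 20 - 4w
s_5 = -36 + 20w
So -36 + 20w = 44, giving w = 4.

4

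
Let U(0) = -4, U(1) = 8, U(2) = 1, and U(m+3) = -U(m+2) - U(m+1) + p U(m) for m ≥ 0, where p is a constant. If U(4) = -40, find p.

U(3) = -9 - 4p
U(4) = 8 + 12p
So 8 + 12p = -40, giving p = -4.

-4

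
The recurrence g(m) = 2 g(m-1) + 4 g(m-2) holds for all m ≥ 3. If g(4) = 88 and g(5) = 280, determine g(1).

2

Rearranging, g(m-2) = (g(m) - 2 g(m-1)) / 4.
g(3) = (280 - 2·88) / 4 = 104/4 = 26
g(2) = (88 - 2·26) / 4 = 36/4 = 9
g(1) = (26 - 2·9) / 4 = 8/4 = 2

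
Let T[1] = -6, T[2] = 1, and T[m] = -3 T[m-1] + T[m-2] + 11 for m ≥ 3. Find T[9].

-1018

T[3] = -3·1 + (-6) + 11 = 2
T[4] = -3·2 + 1 + 11 = 6
T[5] = -3·6 + 2 + 11 = -5
T[6] = -3·(-5) + 6 + 11 = 32
T[7] = -3·32 + (-5) + 11 = -90
T[8] = -3·(-90) + 32 + 11 = 313
T[9] = -3·313 + (-90) + 11 = -1018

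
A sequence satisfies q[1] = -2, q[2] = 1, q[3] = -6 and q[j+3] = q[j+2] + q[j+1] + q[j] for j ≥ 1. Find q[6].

-25

q[4] = (-6) + 1 + (-2) = -7
q[5] = (-7) + (-6) + 1 = -12
q[6] = (-12) + (-7) + (-6) = -25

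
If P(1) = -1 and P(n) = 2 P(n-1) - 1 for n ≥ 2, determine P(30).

-1073741823

The fixed point is -1/(1 - 2) = 1, so P(n) - 1 = 2(P(n-1) - 1).
Hence P(n) = -2·2^{n-1} + 1.
P(30) = -2·2^{29} + 1 = -2·536870912 + 1 = -1073741823.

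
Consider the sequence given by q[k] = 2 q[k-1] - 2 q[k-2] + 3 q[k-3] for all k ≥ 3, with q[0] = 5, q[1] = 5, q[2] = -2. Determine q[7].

q[3] = 2(-2) - 2(5) + 3(5) = 1
q[4] = 2(1) - 2(-2) + 3(5) = 21
q[5] = 2(21) - 2(1) + 3(-2) = 34
q[6] = 2(34) - 2(21) + 3(1) = 29
q[7] = 2(29) - 2(34) + 3(21) = 53

53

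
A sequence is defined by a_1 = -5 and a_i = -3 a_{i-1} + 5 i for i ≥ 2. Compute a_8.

a_2 = -3(-5) + 10 = 25
a_3 = -3(25) + 15 = -60
a_4 = -3(-60) + 20 = 200
a_5 = -3(200) + 25 = -575
a_6 = -3(-575) + 30 = 1755
a_7 = -3(1755) + 35 = -5230
a_8 = -3(-5230) + 40 = 15730

15730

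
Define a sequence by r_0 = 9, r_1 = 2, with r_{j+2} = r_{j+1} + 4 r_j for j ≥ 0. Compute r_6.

r_2 = 2 + 4(9) = 38
r_3 = 38 + 4(2) = 46
r_4 = 46 + 4(38) = 198
r_5 = 198 + 4(46) = 382
r_6 = 382 + 4(198) = 1174

1174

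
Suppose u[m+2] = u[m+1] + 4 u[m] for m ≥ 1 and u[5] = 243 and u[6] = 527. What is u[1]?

9

Rearranging, u[m-2] = (u[m] - u[m-1]) / 4.
u[4] = (527 - 243) / 4 = 284/4 = 71
u[3] = (243 - 71) / 4 = 172/4 = 43
u[2] = (71 - 43) / 4 = 28/4 = 7
u[1] = (43 - 7) / 4 = 36/4 = 9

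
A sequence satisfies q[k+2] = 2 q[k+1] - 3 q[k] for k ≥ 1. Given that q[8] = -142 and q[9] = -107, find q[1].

-3

Rearranging, q[k-2] = (q[k] - 2 q[k-1]) / -3.
q[7] = (-107 - 2·(-142)) / -3 = 177/-3 = -59
q[6] = (-142 - 2·(-59)) / -3 = -24/-3 = 8
q[5] = (-59 - 2·8) / -3 = -75/-3 = 25
q[4] = (8 - 2·25) / -3 = -42/-3 = 14
q[3] = (25 - 2·14) / -3 = -3/-3 = 1
q[2] = (14 - 2·1) / -3 = 12/-3 = -4
q[1] = (1 - 2·(-4)) / -3 = 9/-3 = -3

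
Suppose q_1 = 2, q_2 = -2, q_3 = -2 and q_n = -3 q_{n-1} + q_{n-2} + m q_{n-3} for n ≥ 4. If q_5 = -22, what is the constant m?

1

q_4 = 4 + 2m
q_5 = -14 - 8m
So -14 - 8m = -22, giving m = 1.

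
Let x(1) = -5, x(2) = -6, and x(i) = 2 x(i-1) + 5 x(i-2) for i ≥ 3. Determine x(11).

-645117

x(3) = 2(-6) + 5(-5) = -37
x(4) = 2(-37) + 5(-6) = -104
x(5) = 2(-104) + 5(-37) = -393
x(6) = 2(-393) + 5(-104) = -1306
x(7) = 2(-1306) + 5(-393) = -4577
x(8) = 2(-4577) + 5(-1306) = -15684
x(9) = 2(-15684) + 5(-4577) = -54253
x(10) = 2(-54253) + 5(-15684) = -186926
x(11) = 2(-186926) + 5(-54253) = -645117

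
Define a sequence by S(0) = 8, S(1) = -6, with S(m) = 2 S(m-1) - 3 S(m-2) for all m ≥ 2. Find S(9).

-1782

S(2) = 2·(-6) - 3·8 = -36
S(3) = 2·(-36) - 3·(-6) = -54
S(4) = 2·(-54) - 3·(-36) = 0
S(5) = 2·0 - 3·(-54) = 162
S(6) = 2·162 - 3·0 = 324
S(7) = 2·324 - 3·162 = 162
S(8) = 2·162 - 3·324 = -648
S(9) = 2·(-648) - 3·162 = -1782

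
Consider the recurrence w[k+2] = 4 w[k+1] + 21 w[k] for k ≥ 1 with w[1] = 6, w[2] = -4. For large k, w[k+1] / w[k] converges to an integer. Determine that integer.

The characteristic equation is r^2 - 4r - 21 = 0, which factors as (r - 7)(r + 3) = 0.
So the roots are 7 and -3. Since |7| > |-3| and the coefficient of 7^k is non-zero, the ratio tends to 7.

7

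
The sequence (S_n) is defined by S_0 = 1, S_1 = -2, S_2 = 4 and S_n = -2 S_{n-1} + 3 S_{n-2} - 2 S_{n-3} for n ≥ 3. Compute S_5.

-152

S_3 = -2·4 + 3·(-2) - 2·1 = -16
S_4 = -2·(-16) + 3·4 - 2·(-2) = 48
S_5 = -2·48 + 3·(-16) - 2·4 = -152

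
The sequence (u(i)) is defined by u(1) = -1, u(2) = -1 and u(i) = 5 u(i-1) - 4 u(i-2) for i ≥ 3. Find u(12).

-1

u(3) = 5(-1) - 4(-1) = -1
u(4) = 5(-1) - 4(-1) = -1
u(5) = 5(-1) - 4(-1) = -1
u(6) = 5(-1) - 4(-1) = -1
u(7) = 5(-1) - 4(-1) = -1
u(8) = 5(-1) - 4(-1) = -1
u(9) = 5(-1) - 4(-1) = -1
u(10) = 5(-1) - 4(-1) = -1
u(11) = 5(-1) - 4(-1) = -1
u(12) = 5(-1) - 4(-1) = -1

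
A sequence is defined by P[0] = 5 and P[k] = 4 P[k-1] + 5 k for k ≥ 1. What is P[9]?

P[1] = 4*5 + 5 = 25
P[2] = 4*25 + 10 = 110
P[3] = 4*110 + 15 = 455
P[4] = 4*455 + 20 = 1840
P[5] = 4*1840 + 25 = 7385
P[6] = 4*7385 + 30 = 29570
P[7] = 4*29570 + 35 = 118315
P[8] = 4*118315 + 40 = 473300
P[9] = 4*473300 + 45 = 1893245

1893245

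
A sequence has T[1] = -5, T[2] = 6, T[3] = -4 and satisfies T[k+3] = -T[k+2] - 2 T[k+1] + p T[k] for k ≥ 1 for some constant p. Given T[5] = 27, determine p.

T[4] = -8 - 5p
T[5] = 16 + 11p
So 16 + 11p = 27, giving p = 1.

1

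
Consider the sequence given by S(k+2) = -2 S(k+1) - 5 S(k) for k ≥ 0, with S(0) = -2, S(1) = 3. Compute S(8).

886

S(2) = -2*3 - 5*(-2) = 4
S(3) = -2*4 - 5*3 = -23
S(4) = -2*(-23) - 5*4 = 26
S(5) = -2*26 - 5*(-23) = 63
S(6) = -2*63 - 5*26 = -256
S(7) = -2*(-256) - 5*63 = 197
S(8) = -2*197 - 5*(-256) = 886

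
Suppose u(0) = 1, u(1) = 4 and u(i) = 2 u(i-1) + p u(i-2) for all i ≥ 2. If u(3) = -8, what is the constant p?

-4

u(2) = 8 + p
u(3) = 16 + 6p
So 16 + 6p = -8, giving p = -4.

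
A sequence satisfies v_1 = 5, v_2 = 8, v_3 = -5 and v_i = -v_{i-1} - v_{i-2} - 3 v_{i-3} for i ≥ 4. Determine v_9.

-71

v_4 = -(-5) - 8 - 3(5) = -18
v_5 = -(-18) - (-5) - 3(8) = -1
v_6 = -(-1) - (-18) - 3(-5) = 34
v_7 = -34 - (-1) - 3(-18) = 21
v_8 = -21 - 34 - 3(-1) = -52
v_9 = -(-52) - 21 - 3(34) = -71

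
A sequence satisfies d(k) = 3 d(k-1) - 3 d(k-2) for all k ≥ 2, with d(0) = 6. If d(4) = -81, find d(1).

Let d(1) = y.
d(2) = -18 + 3y
d(3) = -54 + 6y
d(4) = -108 + 9y
So -108 + 9y = -81, giving y = 3.

3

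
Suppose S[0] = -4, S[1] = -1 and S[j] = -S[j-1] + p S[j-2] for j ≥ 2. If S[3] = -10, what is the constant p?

-3

S[2] = 1 - 4p
S[3] = -1 + 3p
So -1 + 3p = -10, giving p = -3.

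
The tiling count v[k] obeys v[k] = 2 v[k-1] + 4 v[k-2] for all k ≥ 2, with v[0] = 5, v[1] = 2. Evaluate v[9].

71168

v[2] = 2·2 + 4·5 = 24
v[3] = 2·24 + 4·2 = 56
v[4] = 2·56 + 4·24 = 208
v[5] = 2·208 + 4·56 = 640
v[6] = 2·640 + 4·208 = 2112
v[7] = 2·2112 + 4·640 = 6784
v[8] = 2·6784 + 4·2112 = 22016
v[9] = 2·22016 + 4·6784 = 71168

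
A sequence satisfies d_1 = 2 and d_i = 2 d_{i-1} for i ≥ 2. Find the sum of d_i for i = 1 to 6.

126

d_2 = 2(2) = 4
d_3 = 2(4) = 8
d_4 = 2(8) = 16
d_5 = 2(16) = 32
d_6 = 2(32) = 64
Sum = 2 + 4 + 8 + 16 + 32 + 64 = 126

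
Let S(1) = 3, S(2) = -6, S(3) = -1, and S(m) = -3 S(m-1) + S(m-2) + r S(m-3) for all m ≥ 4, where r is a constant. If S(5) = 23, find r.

-1

S(4) = -3 + 3r
S(5) = 8 - 15r
So 8 - 15r = 23, giving r = -1.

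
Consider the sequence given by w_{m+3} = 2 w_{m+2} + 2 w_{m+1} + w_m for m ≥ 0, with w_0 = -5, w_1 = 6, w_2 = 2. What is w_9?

5691

w_3 = 2*2 + 2*6 + (-5) = 11
w_4 = 2*11 + 2*2 + 6 = 32
w_5 = 2*32 + 2*11 + 2 = 88
w_6 = 2*88 + 2*32 + 11 = 251
w_7 = 2*251 + 2*88 + 32 = 710
w_8 = 2*710 + 2*251 + 88 = 2010
w_9 = 2*2010 + 2*710 + 251 = 5691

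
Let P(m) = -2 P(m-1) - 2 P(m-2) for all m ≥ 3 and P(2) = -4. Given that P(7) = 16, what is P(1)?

6

Let P(1) = x.
P(3) = 8 - 2x
P(4) = -8 + 4x
P(5) = -4x
P(6) = 16
P(7) = -32 + 8x
So -32 + 8x = 16, giving x = 6.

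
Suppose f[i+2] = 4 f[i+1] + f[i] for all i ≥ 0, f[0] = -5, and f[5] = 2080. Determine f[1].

8

Let f[1] = w.
f[2] = -5 + 4w
f[3] = -20 + 17w
f[4] = -85 + 72w
f[5] = -360 + 305w
So -360 + 305w = 2080, giving w = 8.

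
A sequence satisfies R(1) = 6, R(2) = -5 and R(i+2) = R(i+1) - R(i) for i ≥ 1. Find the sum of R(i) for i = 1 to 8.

R(3) = (-5) - 6 = -11
R(4) = (-11) - (-5) = -6
R(5) = (-6) - (-11) = 5
R(6) = 5 - (-6) = 11
R(7) = 11 - 5 = 6
R(8) = 6 - 11 = -5
Sum = 6 + (-5) + (-11) + (-6) + 5 + 11 + 6 + (-5) = 1

1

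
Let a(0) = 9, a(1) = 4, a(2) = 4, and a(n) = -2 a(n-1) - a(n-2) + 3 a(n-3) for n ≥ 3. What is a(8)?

a(3) = -2·4 - 4 + 3·9 = 15
a(4) = -2·15 - 4 + 3·4 = -22
a(5) = -2·(-22) - 15 + 3·4 = 41
a(6) = -2·41 - (-22) + 3·15 = -15
a(7) = -2·(-15) - 41 + 3·(-22) = -77
a(8) = -2·(-77) - (-15) + 3·41 = 292

292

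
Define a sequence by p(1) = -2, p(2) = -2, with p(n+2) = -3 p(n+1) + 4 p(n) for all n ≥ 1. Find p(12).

-2

p(3) = -3·(-2) + 4·(-2) = -2
p(4) = -3·(-2) + 4·(-2) = -2
p(5) = -3·(-2) + 4·(-2) = -2
p(6) = -3·(-2) + 4·(-2) = -2
p(7) = -3·(-2) + 4·(-2) = -2
p(8) = -3·(-2) + 4·(-2) = -2
p(9) = -3·(-2) + 4·(-2) = -2
p(10) = -3·(-2) + 4·(-2) = -2
p(11) = -3·(-2) + 4·(-2) = -2
p(12) = -3·(-2) + 4·(-2) = -2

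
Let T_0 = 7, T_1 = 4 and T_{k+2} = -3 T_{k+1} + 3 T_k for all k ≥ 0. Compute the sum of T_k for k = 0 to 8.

11372

T_2 = -3*4 + 3*7 = 9
T_3 = -3*9 + 3*4 = -15
T_4 = -3*(-15) + 3*9 = 72
T_5 = -3*72 + 3*(-15) = -261
T_6 = -3*(-261) + 3*72 = 999
T_7 = -3*999 + 3*(-261) = -3780
T_8 = -3*(-3780) + 3*999 = 14337
Sum = 7 + 4 + 9 + (-15) + 72 + (-261) + 999 + (-3780) + 14337 = 11372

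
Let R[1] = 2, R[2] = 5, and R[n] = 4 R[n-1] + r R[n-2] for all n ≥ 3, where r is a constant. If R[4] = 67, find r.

R[3] = 20 + 2r
R[4] = 80 + 13r
So 80 + 13r = 67, giving r = -1.

-1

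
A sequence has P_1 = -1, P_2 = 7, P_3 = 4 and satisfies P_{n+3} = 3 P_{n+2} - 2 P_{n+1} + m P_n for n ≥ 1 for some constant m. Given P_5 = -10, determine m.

P_4 = -2 - m
P_5 = -14 + 4m
So -14 + 4m = -10, giving m = 1.

1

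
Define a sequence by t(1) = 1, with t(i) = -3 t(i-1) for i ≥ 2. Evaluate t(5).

81

t(2) = -3(1) = -3
t(3) = -3(-3) = 9
t(4) = -3(9) = -27
t(5) = -3(-27) = 81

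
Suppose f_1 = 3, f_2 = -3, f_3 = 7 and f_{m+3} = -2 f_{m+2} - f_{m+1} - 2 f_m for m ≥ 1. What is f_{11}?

2047

f_4 = -2(7) - (-3) - 2(3) = -17
f_5 = -2(-17) - 7 - 2(-3) = 33
f_6 = -2(33) - (-17) - 2(7) = -63
f_7 = -2(-63) - 33 - 2(-17) = 127
f_8 = -2(127) - (-63) - 2(33) = -257
f_9 = -2(-257) - 127 - 2(-63) = 513
f_{10} = -2(513) - (-257) - 2(127) = -1023
f_{11} = -2(-1023) - 513 - 2(-257) = 2047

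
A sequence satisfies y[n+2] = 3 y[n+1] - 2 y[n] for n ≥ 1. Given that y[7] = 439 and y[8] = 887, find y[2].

Rearranging, y[n-2] = (y[n] - 3 y[n-1]) / -2.
y[6] = (887 - 3·439) / -2 = -430/-2 = 215
y[5] = (439 - 3·215) / -2 = -206/-2 = 103
y[4] = (215 - 3·103) / -2 = -94/-2 = 47
y[3] = (103 - 3·47) / -2 = -38/-2 = 19
y[2] = (47 - 3·19) / -2 = -10/-2 = 5

5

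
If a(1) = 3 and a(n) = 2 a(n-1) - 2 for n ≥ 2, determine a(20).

524290

The fixed point is -2/(1 - 2) = 2, so a(n) - 2 = 2(a(n-1) - 2).
Hence a(n) = 1·2^{n-1} + 2.
a(20) = 1·2^{19} + 2 = 1·524288 + 2 = 524290.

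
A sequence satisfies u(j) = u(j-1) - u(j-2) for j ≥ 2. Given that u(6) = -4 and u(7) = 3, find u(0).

-4

Rearranging, u(j-2) = -(u(j) - u(j-1)).
u(5) = -(3 - (-4)) = -7
u(4) = -(-4 - (-7)) = -3
u(3) = -(-7 - (-3)) = 4
u(2) = -(-3 - 4) = 7
u(1) = -(4 - 7) = 3
u(0) = -(7 - 3) = -4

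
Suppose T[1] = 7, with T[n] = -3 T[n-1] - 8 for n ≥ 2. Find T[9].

59047

T[2] = -3(7) - 8 = -29
T[3] = -3(-29) - 8 = 79
T[4] = -3(79) - 8 = -245
T[5] = -3(-245) - 8 = 727
T[6] = -3(727) - 8 = -2189
T[7] = -3(-2189) - 8 = 6559
T[8] = -3(6559) - 8 = -19685
T[9] = -3(-19685) - 8 = 59047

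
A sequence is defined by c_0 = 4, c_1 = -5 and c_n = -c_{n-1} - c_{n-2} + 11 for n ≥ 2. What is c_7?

-5

c_2 = -(-5) - 4 + 11 = 12
c_3 = -12 - (-5) + 11 = 4
c_4 = -4 - 12 + 11 = -5
c_5 = -(-5) - 4 + 11 = 12
c_6 = -12 - (-5) + 11 = 4
c_7 = -4 - 12 + 11 = -5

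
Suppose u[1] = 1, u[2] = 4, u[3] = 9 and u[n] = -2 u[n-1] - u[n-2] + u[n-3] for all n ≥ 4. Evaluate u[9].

-116

u[4] = -2(9) - 4 + 1 = -21
u[5] = -2(-21) - 9 + 4 = 37
u[6] = -2(37) - (-21) + 9 = -44
u[7] = -2(-44) - 37 + (-21) = 30
u[8] = -2(30) - (-44) + 37 = 21
u[9] = -2(21) - 30 + (-44) = -116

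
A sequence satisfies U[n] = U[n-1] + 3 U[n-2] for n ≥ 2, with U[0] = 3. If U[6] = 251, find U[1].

Let U[1] = x.
U[2] = 9 + x
U[3] = 9 + 4x
U[4] = 36 + 7x
U[5] = 63 + 19x
U[6] = 171 + 40x
So 171 + 40x = 251, giving x = 2.

2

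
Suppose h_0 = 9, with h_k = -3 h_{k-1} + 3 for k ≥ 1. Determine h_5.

h_1 = -3*9 + 3 = -24
h_2 = -3*(-24) + 3 = 75
h_3 = -3*75 + 3 = -222
h_4 = -3*(-222) + 3 = 669
h_5 = -3*669 + 3 = -2004

-2004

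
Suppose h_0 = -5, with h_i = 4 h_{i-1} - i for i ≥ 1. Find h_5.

h_1 = 4*(-5) - 1 = -21
h_2 = 4*(-21) - 2 = -86
h_3 = 4*(-86) - 3 = -347
h_4 = 4*(-347) - 4 = -1392
h_5 = 4*(-1392) - 5 = -5573

-5573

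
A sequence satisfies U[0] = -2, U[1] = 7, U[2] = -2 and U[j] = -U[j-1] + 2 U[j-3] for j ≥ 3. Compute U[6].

16

U[3] = -(-2) + 2·(-2) = -2
U[4] = -(-2) + 2·7 = 16
U[5] = -16 + 2·(-2) = -20
U[6] = -(-20) + 2·(-2) = 16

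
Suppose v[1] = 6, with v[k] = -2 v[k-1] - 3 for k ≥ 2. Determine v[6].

-225

v[2] = -2·6 - 3 = -15
v[3] = -2·(-15) - 3 = 27
v[4] = -2·27 - 3 = -57
v[5] = -2·(-57) - 3 = 111
v[6] = -2·111 - 3 = -225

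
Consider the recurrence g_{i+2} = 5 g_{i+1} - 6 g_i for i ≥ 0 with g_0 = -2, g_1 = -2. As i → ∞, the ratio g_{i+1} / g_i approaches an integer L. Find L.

The characteristic equation is r^2 - 5r + 6 = 0, which factors as (r - 3)(r - 2) = 0.
So the roots are 3 and 2. Since |3| > |2| and the coefficient of 3^i is non-zero, the ratio tends to 3.

3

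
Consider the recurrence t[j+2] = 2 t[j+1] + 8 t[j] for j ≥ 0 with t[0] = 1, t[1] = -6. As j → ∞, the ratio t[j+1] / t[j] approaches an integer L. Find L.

4

The characteristic equation is r^2 - 2r - 8 = 0, which factors as (r - 4)(r + 2) = 0.
So the roots are 4 and -2. Since |4| > |-2| and the coefficient of 4^j is non-zero, the ratio tends to 4.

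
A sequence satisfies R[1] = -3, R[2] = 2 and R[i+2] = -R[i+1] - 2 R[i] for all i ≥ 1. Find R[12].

112

R[3] = -2 - 2*(-3) = 4
R[4] = -4 - 2*2 = -8
R[5] = -(-8) - 2*4 = 0
R[6] = -0 - 2*(-8) = 16
R[7] = -16 - 2*0 = -16
R[8] = -(-16) - 2*16 = -16
R[9] = -(-16) - 2*(-16) = 48
R[10] = -48 - 2*(-16) = -16
R[11] = -(-16) - 2*48 = -80
R[12] = -(-80) - 2*(-16) = 112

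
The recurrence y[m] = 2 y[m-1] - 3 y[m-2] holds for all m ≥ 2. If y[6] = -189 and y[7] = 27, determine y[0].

-3

Rearranging, y[m-2] = (y[m] - 2 y[m-1]) / -3.
y[5] = (27 - 2*(-189)) / -3 = 405/-3 = -135
y[4] = (-189 - 2*(-135)) / -3 = 81/-3 = -27
y[3] = (-135 - 2*(-27)) / -3 = -81/-3 = 27
y[2] = (-27 - 2*27) / -3 = -81/-3 = 27
y[1] = (27 - 2*27) / -3 = -27/-3 = 9
y[0] = (27 - 2*9) / -3 = 9/-3 = -3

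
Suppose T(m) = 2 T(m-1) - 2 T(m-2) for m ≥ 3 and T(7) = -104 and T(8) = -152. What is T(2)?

Rearranging, T(m-2) = (T(m) - 2 T(m-1)) / -2.
T(6) = (-152 - 2·(-104)) / -2 = 56/-2 = -28
T(5) = (-104 - 2·(-28)) / -2 = -48/-2 = 24
T(4) = (-28 - 2·24) / -2 = -76/-2 = 38
T(3) = (24 - 2·38) / -2 = -52/-2 = 26
T(2) = (38 - 2·26) / -2 = -14/-2 = 7

7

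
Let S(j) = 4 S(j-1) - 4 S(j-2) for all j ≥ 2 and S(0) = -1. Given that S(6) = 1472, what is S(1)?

Let S(1) = y.
S(2) = 4 + 4y
S(3) = 16 + 12y
S(4) = 48 + 32y
S(5) = 128 + 80y
S(6) = 320 + 192y
So 320 + 192y = 1472, giving y = 6.

6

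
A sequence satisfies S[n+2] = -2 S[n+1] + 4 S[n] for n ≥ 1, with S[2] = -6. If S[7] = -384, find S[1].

-6

Let S[1] = w.
S[3] = 12 + 4w
S[4] = -48 - 8w
S[5] = 144 + 32w
S[6] = -480 - 96w
S[7] = 1536 + 320w
So 1536 + 320w = -384, giving w = -6.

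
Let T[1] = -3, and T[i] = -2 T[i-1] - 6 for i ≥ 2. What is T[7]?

-66

T[2] = -2·(-3) - 6 = 0
T[3] = -2·0 - 6 = -6
T[4] = -2·(-6) - 6 = 6
T[5] = -2·6 - 6 = -18
T[6] = -2·(-18) - 6 = 30
T[7] = -2·30 - 6 = -66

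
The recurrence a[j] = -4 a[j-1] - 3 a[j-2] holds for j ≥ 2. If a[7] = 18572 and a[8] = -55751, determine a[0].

9

Rearranging, a[j-2] = (a[j] + 4 a[j-1]) / -3.
a[6] = (-55751 + 4*18572) / -3 = 18537/-3 = -6179
a[5] = (18572 + 4*(-6179)) / -3 = -6144/-3 = 2048
a[4] = (-6179 + 4*2048) / -3 = 2013/-3 = -671
a[3] = (2048 + 4*(-671)) / -3 = -636/-3 = 212
a[2] = (-671 + 4*212) / -3 = 177/-3 = -59
a[1] = (212 + 4*(-59)) / -3 = -24/-3 = 8
a[0] = (-59 + 4*8) / -3 = -27/-3 = 9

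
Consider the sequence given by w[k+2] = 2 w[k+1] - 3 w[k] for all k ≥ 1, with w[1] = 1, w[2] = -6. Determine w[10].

-606

w[3] = 2·(-6) - 3·1 = -15
w[4] = 2·(-15) - 3·(-6) = -12
w[5] = 2·(-12) - 3·(-15) = 21
w[6] = 2·21 - 3·(-12) = 78
w[7] = 2·78 - 3·21 = 93
w[8] = 2·93 - 3·78 = -48
w[9] = 2·(-48) - 3·93 = -375
w[10] = 2·(-375) - 3·(-48) = -606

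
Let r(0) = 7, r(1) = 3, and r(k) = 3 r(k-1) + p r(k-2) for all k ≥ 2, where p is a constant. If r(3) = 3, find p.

-1

r(2) = 9 + 7p
r(3) = 27 + 24p
So 27 + 24p = 3, giving p = -1.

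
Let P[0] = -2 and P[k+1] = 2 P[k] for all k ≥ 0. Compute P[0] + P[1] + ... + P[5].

-126

P[1] = 2·(-2) = -4
P[2] = 2·(-4) = -8
P[3] = 2·(-8) = -16
P[4] = 2·(-16) = -32
P[5] = 2·(-32) = -64
Sum = (-2) + (-4) + (-8) + (-16) + (-32) + (-64) = -126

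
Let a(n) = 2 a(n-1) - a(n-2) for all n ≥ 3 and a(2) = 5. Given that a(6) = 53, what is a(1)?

-7

Let a(1) = x.
a(3) = 10 - x
a(4) = 15 - 2x
a(5) = 20 - 3x
a(6) = 25 - 4x
So 25 - 4x = 53, giving x = -7.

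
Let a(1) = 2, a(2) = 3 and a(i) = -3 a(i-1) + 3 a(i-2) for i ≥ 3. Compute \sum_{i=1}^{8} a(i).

2765

a(3) = -3*3 + 3*2 = -3
a(4) = -3*(-3) + 3*3 = 18
a(5) = -3*18 + 3*(-3) = -63
a(6) = -3*(-63) + 3*18 = 243
a(7) = -3*243 + 3*(-63) = -918
a(8) = -3*(-918) + 3*243 = 3483
Sum = 2 + 3 + (-3) + 18 + (-63) + 243 + (-918) + 3483 = 2765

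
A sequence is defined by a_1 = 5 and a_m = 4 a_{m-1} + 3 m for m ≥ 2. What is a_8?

120140

a_2 = 4·5 + 6 = 26
a_3 = 4·26 + 9 = 113
a_4 = 4·113 + 12 = 464
a_5 = 4·464 + 15 = 1871
a_6 = 4·1871 + 18 = 7502
a_7 = 4·7502 + 21 = 30029
a_8 = 4·30029 + 24 = 120140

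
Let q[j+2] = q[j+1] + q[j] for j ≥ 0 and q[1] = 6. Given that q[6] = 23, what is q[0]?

Let q[0] = z.
q[2] = 6 + z
q[3] = 12 + z
q[4] = 18 + 2z
q[5] = 30 + 3z
q[6] = 48 + 5z
So 48 + 5z = 23, giving z = -5.

-5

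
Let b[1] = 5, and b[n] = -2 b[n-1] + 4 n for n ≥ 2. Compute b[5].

b[2] = -2·5 + 8 = -2
b[3] = -2·(-2) + 12 = 16
b[4] = -2·16 + 16 = -16
b[5] = -2·(-16) + 20 = 52

52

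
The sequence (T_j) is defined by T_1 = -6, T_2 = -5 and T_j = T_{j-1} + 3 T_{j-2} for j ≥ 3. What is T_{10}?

-6446

T_3 = (-5) + 3(-6) = -23
T_4 = (-23) + 3(-5) = -38
T_5 = (-38) + 3(-23) = -107
T_6 = (-107) + 3(-38) = -221
T_7 = (-221) + 3(-107) = -542
T_8 = (-542) + 3(-221) = -1205
T_9 = (-1205) + 3(-542) = -2831
T_{10} = (-2831) + 3(-1205) = -6446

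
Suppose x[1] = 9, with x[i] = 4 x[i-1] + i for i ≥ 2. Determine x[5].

x[2] = 4·9 + 2 = 38
x[3] = 4·38 + 3 = 155
x[4] = 4·155 + 4 = 624
x[5] = 4·624 + 5 = 2501

2501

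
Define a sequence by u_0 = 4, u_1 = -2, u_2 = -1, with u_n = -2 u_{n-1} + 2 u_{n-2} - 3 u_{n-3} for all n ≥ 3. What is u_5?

-89

u_3 = -2(-1) + 2(-2) - 3(4) = -14
u_4 = -2(-14) + 2(-1) - 3(-2) = 32
u_5 = -2(32) + 2(-14) - 3(-1) = -89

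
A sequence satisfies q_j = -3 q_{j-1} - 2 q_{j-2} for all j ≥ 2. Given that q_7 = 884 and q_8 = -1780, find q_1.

Rearranging, q_{j-2} = (q_j + 3 q_{j-1}) / -2.
q_6 = (-1780 + 3(884)) / -2 = 872/-2 = -436
q_5 = (884 + 3(-436)) / -2 = -424/-2 = 212
q_4 = (-436 + 3(212)) / -2 = 200/-2 = -100
q_3 = (212 + 3(-100)) / -2 = -88/-2 = 44
q_2 = (-100 + 3(44)) / -2 = 32/-2 = -16
q_1 = (44 + 3(-16)) / -2 = -4/-2 = 2

2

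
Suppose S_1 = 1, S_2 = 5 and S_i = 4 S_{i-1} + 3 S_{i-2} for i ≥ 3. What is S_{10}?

S_3 = 4·5 + 3·1 = 23
S_4 = 4·23 + 3·5 = 107
S_5 = 4·107 + 3·23 = 497
S_6 = 4·497 + 3·107 = 2309
S_7 = 4·2309 + 3·497 = 10727
S_8 = 4·10727 + 3·2309 = 49835
S_9 = 4·49835 + 3·10727 = 231521
S_{10} = 4·231521 + 3·49835 = 1075589

1075589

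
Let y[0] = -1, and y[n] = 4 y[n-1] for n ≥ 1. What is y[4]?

-256

y[1] = 4·(-1) = -4
y[2] = 4·(-4) = -16
y[3] = 4·(-16) = -64
y[4] = 4·(-64) = -256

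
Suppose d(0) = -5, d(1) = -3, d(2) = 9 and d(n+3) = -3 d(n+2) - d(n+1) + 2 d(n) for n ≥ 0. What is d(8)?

2209

d(3) = -3(9) - (-3) + 2(-5) = -34
d(4) = -3(-34) - 9 + 2(-3) = 87
d(5) = -3(87) - (-34) + 2(9) = -209
d(6) = -3(-209) - 87 + 2(-34) = 472
d(7) = -3(472) - (-209) + 2(87) = -1033
d(8) = -3(-1033) - 472 + 2(-209) = 2209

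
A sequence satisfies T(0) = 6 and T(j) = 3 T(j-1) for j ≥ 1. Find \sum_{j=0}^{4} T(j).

T(1) = 3(6) = 18
T(2) = 3(18) = 54
T(3) = 3(54) = 162
T(4) = 3(162) = 486
Sum = 6 + 18 + 54 + 162 + 486 = 726

726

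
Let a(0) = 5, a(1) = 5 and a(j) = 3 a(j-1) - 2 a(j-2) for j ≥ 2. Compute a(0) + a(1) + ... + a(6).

a(2) = 3(5) - 2(5) = 5
a(3) = 3(5) - 2(5) = 5
a(4) = 3(5) - 2(5) = 5
a(5) = 3(5) - 2(5) = 5
a(6) = 3(5) - 2(5) = 5
Sum = 5 + 5 + 5 + 5 + 5 + 5 + 5 = 35

35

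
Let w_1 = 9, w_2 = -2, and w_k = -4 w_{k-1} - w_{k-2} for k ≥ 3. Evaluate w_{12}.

w_3 = -4(-2) - 9 = -1
w_4 = -4(-1) - (-2) = 6
w_5 = -4(6) - (-1) = -23
w_6 = -4(-23) - 6 = 86
w_7 = -4(86) - (-23) = -321
w_8 = -4(-321) - 86 = 1198
w_9 = -4(1198) - (-321) = -4471
w_{10} = -4(-4471) - 1198 = 16686
w_{11} = -4(16686) - (-4471) = -62273
w_{12} = -4(-62273) - 16686 = 232406

232406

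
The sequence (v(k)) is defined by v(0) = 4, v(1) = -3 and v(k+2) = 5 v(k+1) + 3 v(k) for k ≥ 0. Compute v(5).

v(2) = 5(-3) + 3(4) = -3
v(3) = 5(-3) + 3(-3) = -24
v(4) = 5(-24) + 3(-3) = -129
v(5) = 5(-129) + 3(-24) = -717

-717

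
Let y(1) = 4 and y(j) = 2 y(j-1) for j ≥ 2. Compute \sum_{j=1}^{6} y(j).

252

y(2) = 2(4) = 8
y(3) = 2(8) = 16
y(4) = 2(16) = 32
y(5) = 2(32) = 64
y(6) = 2(64) = 128
Sum = 4 + 8 + 16 + 32 + 64 + 128 = 252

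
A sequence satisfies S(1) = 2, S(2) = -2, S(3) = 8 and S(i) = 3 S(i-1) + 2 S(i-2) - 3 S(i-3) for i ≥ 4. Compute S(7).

674

S(4) = 3*8 + 2*(-2) - 3*2 = 14
S(5) = 3*14 + 2*8 - 3*(-2) = 64
S(6) = 3*64 + 2*14 - 3*8 = 196
S(7) = 3*196 + 2*64 - 3*14 = 674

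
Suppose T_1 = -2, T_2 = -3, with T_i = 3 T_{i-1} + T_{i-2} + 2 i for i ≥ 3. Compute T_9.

-2453

T_3 = 3·(-3) + (-2) + 6 = -5
T_4 = 3·(-5) + (-3) + 8 = -10
T_5 = 3·(-10) + (-5) + 10 = -25
T_6 = 3·(-25) + (-10) + 12 = -73
T_7 = 3·(-73) + (-25) + 14 = -230
T_8 = 3·(-230) + (-73) + 16 = -747
T_9 = 3·(-747) + (-230) + 18 = -2453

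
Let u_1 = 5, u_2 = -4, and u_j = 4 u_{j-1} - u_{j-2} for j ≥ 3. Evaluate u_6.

-1116

u_3 = 4·(-4) - 5 = -21
u_4 = 4·(-21) - (-4) = -80
u_5 = 4·(-80) - (-21) = -299
u_6 = 4·(-299) - (-80) = -1116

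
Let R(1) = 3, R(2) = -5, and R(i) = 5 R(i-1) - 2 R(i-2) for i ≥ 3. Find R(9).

-287127

R(3) = 5·(-5) - 2·3 = -31
R(4) = 5·(-31) - 2·(-5) = -145
R(5) = 5·(-145) - 2·(-31) = -663
R(6) = 5·(-663) - 2·(-145) = -3025
R(7) = 5·(-3025) - 2·(-663) = -13799
R(8) = 5·(-13799) - 2·(-3025) = -62945
R(9) = 5·(-62945) - 2·(-13799) = -287127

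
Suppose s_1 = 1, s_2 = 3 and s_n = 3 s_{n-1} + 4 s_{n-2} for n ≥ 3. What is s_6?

819

s_3 = 3(3) + 4(1) = 13
s_4 = 3(13) + 4(3) = 51
s_5 = 3(51) + 4(13) = 205
s_6 = 3(205) + 4(51) = 819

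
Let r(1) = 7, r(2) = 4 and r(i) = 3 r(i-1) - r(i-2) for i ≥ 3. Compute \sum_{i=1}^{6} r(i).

128

r(3) = 3(4) - 7 = 5
r(4) = 3(5) - 4 = 11
r(5) = 3(11) - 5 = 28
r(6) = 3(28) - 11 = 73
Sum = 7 + 4 + 5 + 11 + 28 + 73 = 128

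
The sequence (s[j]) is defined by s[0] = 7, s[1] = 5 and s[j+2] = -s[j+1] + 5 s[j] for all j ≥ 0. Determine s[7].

s[2] = -5 + 5(7) = 30
s[3] = -30 + 5(5) = -5
s[4] = -(-5) + 5(30) = 155
s[5] = -155 + 5(-5) = -180
s[6] = -(-180) + 5(155) = 955
s[7] = -955 + 5(-180) = -1855

-1855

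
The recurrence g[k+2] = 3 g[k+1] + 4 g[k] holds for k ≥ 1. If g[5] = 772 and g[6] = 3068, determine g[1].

Rearranging, g[k-2] = (g[k] - 3 g[k-1]) / 4.
g[4] = (3068 - 3(772)) / 4 = 752/4 = 188
g[3] = (772 - 3(188)) / 4 = 208/4 = 52
g[2] = (188 - 3(52)) / 4 = 32/4 = 8
g[1] = (52 - 3(8)) / 4 = 28/4 = 7

7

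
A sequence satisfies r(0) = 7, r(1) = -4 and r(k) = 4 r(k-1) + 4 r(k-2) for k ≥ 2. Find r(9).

r(2) = 4·(-4) + 4·7 = 12
r(3) = 4·12 + 4·(-4) = 32
r(4) = 4·32 + 4·12 = 176
r(5) = 4·176 + 4·32 = 832
r(6) = 4·832 + 4·176 = 4032
r(7) = 4·4032 + 4·832 = 19456
r(8) = 4·19456 + 4·4032 = 93952
r(9) = 4·93952 + 4·19456 = 453632

453632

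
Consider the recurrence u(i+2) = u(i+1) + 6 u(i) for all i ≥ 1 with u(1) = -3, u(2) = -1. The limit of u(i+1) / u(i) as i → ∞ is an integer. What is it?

The characteristic equation is r^2 - r - 6 = 0, which factors as (r - 3)(r + 2) = 0.
So the roots are 3 and -2. Since |3| > |-2| and the coefficient of 3^i is non-zero, the ratio tends to 3.

3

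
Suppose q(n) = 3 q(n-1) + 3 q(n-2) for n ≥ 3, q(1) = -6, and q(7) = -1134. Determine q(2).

3

Let q(2) = w.
q(3) = -18 + 3w
q(4) = -54 + 12w
q(5) = -216 + 45w
q(6) = -810 + 171w
q(7) = -3078 + 648w
So -3078 + 648w = -1134, giving w = 3.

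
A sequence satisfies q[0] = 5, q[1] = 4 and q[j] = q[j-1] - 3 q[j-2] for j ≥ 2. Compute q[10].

1234

q[2] = 4 - 3(5) = -11
q[3] = (-11) - 3(4) = -23
q[4] = (-23) - 3(-11) = 10
q[5] = 10 - 3(-23) = 79
q[6] = 79 - 3(10) = 49
q[7] = 49 - 3(79) = -188
q[8] = (-188) - 3(49) = -335
q[9] = (-335) - 3(-188) = 229
q[10] = 229 - 3(-335) = 1234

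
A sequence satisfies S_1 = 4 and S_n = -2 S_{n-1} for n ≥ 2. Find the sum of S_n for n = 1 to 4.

S_2 = -2*4 = -8
S_3 = -2*(-8) = 16
S_4 = -2*16 = -32
Sum = 4 + (-8) + 16 + (-32) = -20

-20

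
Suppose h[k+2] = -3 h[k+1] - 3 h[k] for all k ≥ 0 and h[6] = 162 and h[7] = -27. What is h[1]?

1

Rearranging, h[k-2] = (h[k] + 3 h[k-1]) / -3.
h[5] = (-27 + 3·162) / -3 = 459/-3 = -153
h[4] = (162 + 3·(-153)) / -3 = -297/-3 = 99
h[3] = (-153 + 3·99) / -3 = 144/-3 = -48
h[2] = (99 + 3·(-48)) / -3 = -45/-3 = 15
h[1] = (-48 + 3·15) / -3 = -3/-3 = 1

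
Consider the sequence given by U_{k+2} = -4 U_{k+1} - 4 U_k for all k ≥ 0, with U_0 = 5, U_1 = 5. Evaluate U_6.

U_2 = -4·5 - 4·5 = -40
U_3 = -4·(-40) - 4·5 = 140
U_4 = -4·140 - 4·(-40) = -400
U_5 = -4·(-400) - 4·140 = 1040
U_6 = -4·1040 - 4·(-400) = -2560

-2560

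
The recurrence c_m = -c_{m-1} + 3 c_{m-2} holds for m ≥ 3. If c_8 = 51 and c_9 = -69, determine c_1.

2

Rearranging, c_{m-2} = (c_m + c_{m-1}) / 3.
c_7 = (-69 + 51) / 3 = -18/3 = -6
c_6 = (51 + (-6)) / 3 = 45/3 = 15
c_5 = (-6 + 15) / 3 = 9/3 = 3
c_4 = (15 + 3) / 3 = 18/3 = 6
c_3 = (3 + 6) / 3 = 9/3 = 3
c_2 = (6 + 3) / 3 = 9/3 = 3
c_1 = (3 + 3) / 3 = 6/3 = 2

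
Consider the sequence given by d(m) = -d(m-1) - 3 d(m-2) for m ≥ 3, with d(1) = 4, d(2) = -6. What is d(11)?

d(3) = -(-6) - 3(4) = -6
d(4) = -(-6) - 3(-6) = 24
d(5) = -24 - 3(-6) = -6
d(6) = -(-6) - 3(24) = -66
d(7) = -(-66) - 3(-6) = 84
d(8) = -84 - 3(-66) = 114
d(9) = -114 - 3(84) = -366
d(10) = -(-366) - 3(114) = 24
d(11) = -24 - 3(-366) = 1074

1074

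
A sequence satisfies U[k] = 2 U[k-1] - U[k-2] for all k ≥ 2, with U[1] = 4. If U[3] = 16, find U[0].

Let U[0] = y.
U[2] = 8 - y
U[3] = 12 - 2y
So 12 - 2y = 16, giving y = -2.

-2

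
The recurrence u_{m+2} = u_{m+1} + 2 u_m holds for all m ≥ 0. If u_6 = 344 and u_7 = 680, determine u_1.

8

Rearranging, u_{m-2} = (u_m - u_{m-1}) / 2.
u_5 = (680 - 344) / 2 = 336/2 = 168
u_4 = (344 - 168) / 2 = 176/2 = 88
u_3 = (168 - 88) / 2 = 80/2 = 40
u_2 = (88 - 40) / 2 = 48/2 = 24
u_1 = (40 - 24) / 2 = 16/2 = 8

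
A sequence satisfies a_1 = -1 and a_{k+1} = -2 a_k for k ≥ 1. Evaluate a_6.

a_2 = -2(-1) = 2
a_3 = -2(2) = -4
a_4 = -2(-4) = 8
a_5 = -2(8) = -16
a_6 = -2(-16) = 32

32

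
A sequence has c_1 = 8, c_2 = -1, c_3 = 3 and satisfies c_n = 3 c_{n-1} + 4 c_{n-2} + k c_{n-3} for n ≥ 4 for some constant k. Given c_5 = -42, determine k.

-3

c_4 = 5 + 8k
c_5 = 27 + 23k
So 27 + 23k = -42, giving k = -3.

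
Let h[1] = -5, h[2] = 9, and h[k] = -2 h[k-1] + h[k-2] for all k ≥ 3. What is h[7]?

-775

h[3] = -2·9 + (-5) = -23
h[4] = -2·(-23) + 9 = 55
h[5] = -2·55 + (-23) = -133
h[6] = -2·(-133) + 55 = 321
h[7] = -2·321 + (-133) = -775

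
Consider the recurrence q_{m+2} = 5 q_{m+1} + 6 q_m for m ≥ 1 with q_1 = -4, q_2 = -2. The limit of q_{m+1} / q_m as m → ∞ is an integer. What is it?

The characteristic equation is r^2 - 5r - 6 = 0, which factors as (r - 6)(r + 1) = 0.
So the roots are 6 and -1. Since |6| > |-1| and the coefficient of 6^m is non-zero, the ratio tends to 6.

6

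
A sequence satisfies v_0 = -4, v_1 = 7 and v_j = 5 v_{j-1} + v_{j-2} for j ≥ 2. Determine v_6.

22676

v_2 = 5·7 + (-4) = 31
v_3 = 5·31 + 7 = 162
v_4 = 5·162 + 31 = 841
v_5 = 5·841 + 162 = 4367
v_6 = 5·4367 + 841 = 22676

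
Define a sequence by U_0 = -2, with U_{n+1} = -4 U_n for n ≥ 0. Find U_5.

U_1 = -4(-2) = 8
U_2 = -4(8) = -32
U_3 = -4(-32) = 128
U_4 = -4(128) = -512
U_5 = -4(-512) = 2048

2048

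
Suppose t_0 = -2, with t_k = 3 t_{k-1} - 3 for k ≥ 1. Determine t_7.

t_1 = 3*(-2) - 3 = -9
t_2 = 3*(-9) - 3 = -30
t_3 = 3*(-30) - 3 = -93
t_4 = 3*(-93) - 3 = -282
t_5 = 3*(-282) - 3 = -849
t_6 = 3*(-849) - 3 = -2550
t_7 = 3*(-2550) - 3 = -7653

-7653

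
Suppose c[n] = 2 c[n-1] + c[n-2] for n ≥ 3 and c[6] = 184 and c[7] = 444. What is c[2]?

8

Rearranging, c[n-2] = c[n] - 2 c[n-1].
c[5] = 444 - 2·184 = 76
c[4] = 184 - 2·76 = 32
c[3] = 76 - 2·32 = 12
c[2] = 32 - 2·12 = 8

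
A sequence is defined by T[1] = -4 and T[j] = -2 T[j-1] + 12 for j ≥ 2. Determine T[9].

T[2] = -2·(-4) + 12 = 20
T[3] = -2·20 + 12 = -28
T[4] = -2·(-28) + 12 = 68
T[5] = -2·68 + 12 = -124
T[6] = -2·(-124) + 12 = 260
T[7] = -2·260 + 12 = -508
T[8] = -2·(-508) + 12 = 1028
T[9] = -2·1028 + 12 = -2044

-2044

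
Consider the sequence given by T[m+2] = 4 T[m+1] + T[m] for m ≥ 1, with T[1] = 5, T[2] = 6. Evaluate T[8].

T[3] = 4(6) + 5 = 29
T[4] = 4(29) + 6 = 122
T[5] = 4(122) + 29 = 517
T[6] = 4(517) + 122 = 2190
T[7] = 4(2190) + 517 = 9277
T[8] = 4(9277) + 2190 = 39298

39298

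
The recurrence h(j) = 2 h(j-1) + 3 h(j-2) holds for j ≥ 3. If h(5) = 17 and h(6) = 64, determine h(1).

-3

Rearranging, h(j-2) = (h(j) - 2 h(j-1)) / 3.
h(4) = (64 - 2·17) / 3 = 30/3 = 10
h(3) = (17 - 2·10) / 3 = -3/3 = -1
h(2) = (10 - 2·(-1)) / 3 = 12/3 = 4
h(1) = (-1 - 2·4) / 3 = -9/3 = -3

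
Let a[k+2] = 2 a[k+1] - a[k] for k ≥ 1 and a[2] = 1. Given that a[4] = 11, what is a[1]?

-4

Let a[1] = v.
a[3] = 2 - v
a[4] = 3 - 2v
So 3 - 2v = 11, giving v = -4.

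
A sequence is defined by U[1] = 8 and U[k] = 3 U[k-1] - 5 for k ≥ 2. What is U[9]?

U[2] = 3(8) - 5 = 19
U[3] = 3(19) - 5 = 52
U[4] = 3(52) - 5 = 151
U[5] = 3(151) - 5 = 448
U[6] = 3(448) - 5 = 1339
U[7] = 3(1339) - 5 = 4012
U[8] = 3(4012) - 5 = 12031
U[9] = 3(12031) - 5 = 36088

36088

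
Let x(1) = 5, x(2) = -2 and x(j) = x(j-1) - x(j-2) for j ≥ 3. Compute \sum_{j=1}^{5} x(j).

-7

x(3) = (-2) - 5 = -7
x(4) = (-7) - (-2) = -5
x(5) = (-5) - (-7) = 2
Sum = 5 + (-2) + (-7) + (-5) + 2 = -7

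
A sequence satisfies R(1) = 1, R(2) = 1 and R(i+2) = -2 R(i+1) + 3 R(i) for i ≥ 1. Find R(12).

1

R(3) = -2·1 + 3·1 = 1
R(4) = -2·1 + 3·1 = 1
R(5) = -2·1 + 3·1 = 1
R(6) = -2·1 + 3·1 = 1
R(7) = -2·1 + 3·1 = 1
R(8) = -2·1 + 3·1 = 1
R(9) = -2·1 + 3·1 = 1
R(10) = -2·1 + 3·1 = 1
R(11) = -2·1 + 3·1 = 1
R(12) = -2·1 + 3·1 = 1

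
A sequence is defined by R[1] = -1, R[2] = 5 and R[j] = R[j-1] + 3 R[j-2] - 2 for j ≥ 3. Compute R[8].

R[3] = 5 + 3*(-1) - 2 = 0
R[4] = 0 + 3*5 - 2 = 13
R[5] = 13 + 3*0 - 2 = 11
R[6] = 11 + 3*13 - 2 = 48
R[7] = 48 + 3*11 - 2 = 79
R[8] = 79 + 3*48 - 2 = 221

221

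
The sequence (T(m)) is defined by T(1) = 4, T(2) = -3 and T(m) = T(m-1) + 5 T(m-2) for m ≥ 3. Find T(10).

8762

T(3) = (-3) + 5·4 = 17
T(4) = 17 + 5·(-3) = 2
T(5) = 2 + 5·17 = 87
T(6) = 87 + 5·2 = 97
T(7) = 97 + 5·87 = 532
T(8) = 532 + 5·97 = 1017
T(9) = 1017 + 5·532 = 3677
T(10) = 3677 + 5·1017 = 8762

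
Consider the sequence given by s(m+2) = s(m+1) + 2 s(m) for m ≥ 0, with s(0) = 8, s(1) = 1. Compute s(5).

91

s(2) = 1 + 2(8) = 17
s(3) = 17 + 2(1) = 19
s(4) = 19 + 2(17) = 53
s(5) = 53 + 2(19) = 91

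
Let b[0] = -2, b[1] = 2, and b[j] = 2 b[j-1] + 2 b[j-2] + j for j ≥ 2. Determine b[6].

240

b[2] = 2*2 + 2*(-2) + 2 = 2
b[3] = 2*2 + 2*2 + 3 = 11
b[4] = 2*11 + 2*2 + 4 = 30
b[5] = 2*30 + 2*11 + 5 = 87
b[6] = 2*87 + 2*30 + 6 = 240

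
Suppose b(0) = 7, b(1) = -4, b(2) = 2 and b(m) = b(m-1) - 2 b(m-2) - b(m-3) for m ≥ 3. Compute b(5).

b(3) = 2 - 2(-4) - 7 = 3
b(4) = 3 - 2(2) - (-4) = 3
b(5) = 3 - 2(3) - 2 = -5

-5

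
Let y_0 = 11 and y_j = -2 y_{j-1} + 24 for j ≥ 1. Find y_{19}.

-1572856

The fixed point is 24/(1 + 2) = 8, so y_j - 8 = -2(y_{j-1} - 8).
Hence y_j = 3·(-2)^j + 8.
y_{19} = 3·(-2)^{19} + 8 = 3·-524288 + 8 = -1572856.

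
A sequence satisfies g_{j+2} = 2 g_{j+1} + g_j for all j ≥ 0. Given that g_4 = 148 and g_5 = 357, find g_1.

9

Rearranging, g_{j-2} = g_j - 2 g_{j-1}.
g_3 = 357 - 2(148) = 61
g_2 = 148 - 2(61) = 26
g_1 = 61 - 2(26) = 9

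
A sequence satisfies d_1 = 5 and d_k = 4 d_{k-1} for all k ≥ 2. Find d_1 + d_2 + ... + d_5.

1705

d_2 = 4(5) = 20
d_3 = 4(20) = 80
d_4 = 4(80) = 320
d_5 = 4(320) = 1280
Sum = 5 + 20 + 80 + 320 + 1280 = 1705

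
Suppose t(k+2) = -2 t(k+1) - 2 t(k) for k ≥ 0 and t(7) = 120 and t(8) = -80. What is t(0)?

Rearranging, t(k-2) = (t(k) + 2 t(k-1)) / -2.
t(6) = (-80 + 2(120)) / -2 = 160/-2 = -80
t(5) = (120 + 2(-80)) / -2 = -40/-2 = 20
t(4) = (-80 + 2(20)) / -2 = -40/-2 = 20
t(3) = (20 + 2(20)) / -2 = 60/-2 = -30
t(2) = (20 + 2(-30)) / -2 = -40/-2 = 20
t(1) = (-30 + 2(20)) / -2 = 10/-2 = -5
t(0) = (20 + 2(-5)) / -2 = 10/-2 = -5

-5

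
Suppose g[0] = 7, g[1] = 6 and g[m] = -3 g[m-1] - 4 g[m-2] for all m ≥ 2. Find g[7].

g[2] = -3(6) - 4(7) = -46
g[3] = -3(-46) - 4(6) = 114
g[4] = -3(114) - 4(-46) = -158
g[5] = -3(-158) - 4(114) = 18
g[6] = -3(18) - 4(-158) = 578
g[7] = -3(578) - 4(18) = -1806

-1806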